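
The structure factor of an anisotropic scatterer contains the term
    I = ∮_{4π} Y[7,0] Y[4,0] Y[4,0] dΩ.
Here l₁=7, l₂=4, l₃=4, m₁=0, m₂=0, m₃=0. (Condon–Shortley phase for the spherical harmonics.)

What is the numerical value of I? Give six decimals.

l₁+l₂+l₃=15 is odd: 3j(l;000)=0 ⇒ I=0

0.000000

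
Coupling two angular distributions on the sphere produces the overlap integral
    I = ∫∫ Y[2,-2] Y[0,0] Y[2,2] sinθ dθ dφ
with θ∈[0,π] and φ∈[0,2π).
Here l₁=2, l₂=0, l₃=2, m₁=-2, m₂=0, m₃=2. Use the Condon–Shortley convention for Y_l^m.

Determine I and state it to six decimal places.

Checks pass: Σm=0; 4 even; l₃=2∈[2,2].
(2·2+1)(2·0+1)(2·2+1) = 25
Δ: 0! 4! 0! / 5! → 1/5
sum: t=0:+1/4 = 1/4
3j²(2 0 2; 0 0 0) = Δ·Π!·Σ² = 1/5  (sign +1)
sum: t=0:+1/24 = 1/24
3j²(2 0 2; -2 0 2) = Δ·Π!·Σ² = 1/5  (sign +1)
combine: 4πI² = 25·1/5·1/5 = 1/1
take √, sign +1: I = 0.28209479

0.282095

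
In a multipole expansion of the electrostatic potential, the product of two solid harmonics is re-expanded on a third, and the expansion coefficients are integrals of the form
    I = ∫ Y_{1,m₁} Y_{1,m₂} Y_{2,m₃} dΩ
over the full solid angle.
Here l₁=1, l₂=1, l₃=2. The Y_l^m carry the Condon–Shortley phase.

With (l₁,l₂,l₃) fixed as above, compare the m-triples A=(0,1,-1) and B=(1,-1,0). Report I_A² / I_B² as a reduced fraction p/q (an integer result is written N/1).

3/1

Shared (l₁,l₂,l₃)=(1,1,2): N and (l;000)² cancel in I_A²/I_B².
A: Δ = 0!·2!·2!/5! = 1/30; Racah Σ t=0..0: t=0:+1/2 = 1/2; ⇒ 3j(1 1 2; 0 1 -1)² = 1/10, sgn -1
B: Δ = 0!·2!·2!/5! = 1/30; Racah Σ t=0..0: t=0:+1/4 = 1/4; ⇒ 3j(1 1 2; 1 -1 0)² = 1/30, sgn +1
I_A²/I_B² = (1/10)/(1/30) = 3/1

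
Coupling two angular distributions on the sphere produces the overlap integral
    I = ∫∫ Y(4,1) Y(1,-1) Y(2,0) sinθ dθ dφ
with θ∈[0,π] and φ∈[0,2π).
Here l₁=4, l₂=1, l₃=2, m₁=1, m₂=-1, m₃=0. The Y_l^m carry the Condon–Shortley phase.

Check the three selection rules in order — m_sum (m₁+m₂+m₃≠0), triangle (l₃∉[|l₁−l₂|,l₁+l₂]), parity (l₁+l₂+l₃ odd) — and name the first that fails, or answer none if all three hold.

triangle

azimuthal sum: 1 − 1 + 0 = 0  ✓
3 ≤ 2 ≤ 5 (triangle on l)  ✗
L = 4 + 1 + 2 = 7 (odd)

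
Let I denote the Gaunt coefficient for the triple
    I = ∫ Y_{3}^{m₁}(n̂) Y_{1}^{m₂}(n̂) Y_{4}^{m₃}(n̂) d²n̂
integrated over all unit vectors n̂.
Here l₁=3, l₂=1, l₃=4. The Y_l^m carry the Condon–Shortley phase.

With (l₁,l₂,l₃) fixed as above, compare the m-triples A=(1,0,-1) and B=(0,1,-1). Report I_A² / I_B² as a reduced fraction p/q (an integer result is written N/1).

Same 3,1,4: normalisation and zero-m 3j drop out of the ratio.
A: Δ: 0! 6! 2! / 9! → 1/252; sum: t=0:+1/48 = 1/48; 3j²(3 1 4; 1 0 -1) = Δ·Π!·Σ² = 5/84  (sign -1)
B: Δ: 0! 6! 2! / 9! → 1/252; sum: t=0:+1/72 = 1/72; 3j²(3 1 4; 0 1 -1) = Δ·Π!·Σ² = 5/126  (sign -1)
I_A²/I_B² = (5/84)/(5/126) = 3/2

3/2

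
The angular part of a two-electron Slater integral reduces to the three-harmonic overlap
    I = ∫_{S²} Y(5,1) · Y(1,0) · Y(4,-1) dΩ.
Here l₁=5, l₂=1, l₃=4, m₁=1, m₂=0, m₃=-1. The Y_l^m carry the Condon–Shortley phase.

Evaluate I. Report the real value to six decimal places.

Checks pass: Σm=0; 10 even; l₃=4∈[4,6].
(2·5+1)(2·1+1)(2·4+1) = 297
Δ: 2! 8! 0! / 11! → 1/495
sum: t=1:−1/576 = -1/576
3j²(5 1 4; 0 0 0) = Δ·Π!·Σ² = 5/99  (sign -1)
sum: t=1:−1/720 = -1/720
3j²(5 1 4; 1 0 -1) = Δ·Π!·Σ² = 8/165  (sign +1)
combine: 4πI² = 297·5/99·8/165 = 8/11
take √, sign -1: I = -0.24057125

-0.240571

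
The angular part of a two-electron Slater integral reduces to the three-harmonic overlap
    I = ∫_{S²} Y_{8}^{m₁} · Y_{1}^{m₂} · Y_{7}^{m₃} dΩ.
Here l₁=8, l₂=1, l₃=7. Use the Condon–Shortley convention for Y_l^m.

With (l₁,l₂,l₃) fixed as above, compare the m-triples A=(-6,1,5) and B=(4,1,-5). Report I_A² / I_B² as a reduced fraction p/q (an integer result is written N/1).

l's match ⇒ only the (l;m) 3-j factors differ between A and B.
A: triangle coeff Δ(8,1,7) = 1/2040; Σ_t [2,2]: t=2:+1/1916006400 = 1/1916006400; (3j)²=91/2040 [(8 1 7; -6 1 5)], sign=+1
B: triangle coeff Δ(8,1,7) = 1/2040; Σ_t [2,2]: t=2:+1/1916006400 = 1/1916006400; (3j)²=1/340 [(8 1 7; 4 1 -5)], sign=+1
I_A²/I_B² = (91/2040)/(1/340) = 91/6

91/6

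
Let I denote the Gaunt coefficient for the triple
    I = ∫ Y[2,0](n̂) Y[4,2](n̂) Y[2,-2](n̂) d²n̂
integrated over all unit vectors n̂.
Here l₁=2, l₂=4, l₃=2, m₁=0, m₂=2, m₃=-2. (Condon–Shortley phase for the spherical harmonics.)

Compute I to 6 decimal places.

0.156078

m-sum 0 ✓  L=8 even ✓  2≤2≤6 ✓
Π(2lᵢ+1) = 5×9×5 = 225
triangle coeff Δ(2,4,2) = 1/630
Σ_t [2,2]: t=2:+1/16 = 1/16
(3j)²=2/35 [(2 4 2; 0 0 0)], sign=+1
Σ_t [2,2]: t=2:+1/96 = 1/96
(3j)²=1/42 [(2 4 2; 0 2 -2)], sign=+1
⇒ 4πI² = 15/49
I = (+1)√(15/49/(4π)) = 0.15607835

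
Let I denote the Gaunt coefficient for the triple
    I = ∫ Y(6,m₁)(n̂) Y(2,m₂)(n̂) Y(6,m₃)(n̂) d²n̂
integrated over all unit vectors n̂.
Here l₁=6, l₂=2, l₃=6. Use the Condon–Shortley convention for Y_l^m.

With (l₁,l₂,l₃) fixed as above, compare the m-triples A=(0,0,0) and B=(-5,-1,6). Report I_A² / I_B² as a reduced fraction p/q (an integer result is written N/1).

Shared (l₁,l₂,l₃)=(6,2,6): N and (l;000)² cancel in I_A²/I_B².
A: Δ = 2!·10!·2!/15! = 1/90090; Racah Σ t=0..2: t=0:+1/69120 t=1:−1/14400 t=2:+1/69120 = -7/172800; ⇒ 3j(6 2 6; 0 0 0)² = 14/715, sgn -1
B: Δ = 2!·10!·2!/15! = 1/90090; Racah Σ t=1..1: t=1:−1/7257600 = -1/7257600; ⇒ 3j(6 2 6; -5 -1 6)² = 11/455, sgn -1
I_A²/I_B² = (14/715)/(11/455) = 98/121

98/121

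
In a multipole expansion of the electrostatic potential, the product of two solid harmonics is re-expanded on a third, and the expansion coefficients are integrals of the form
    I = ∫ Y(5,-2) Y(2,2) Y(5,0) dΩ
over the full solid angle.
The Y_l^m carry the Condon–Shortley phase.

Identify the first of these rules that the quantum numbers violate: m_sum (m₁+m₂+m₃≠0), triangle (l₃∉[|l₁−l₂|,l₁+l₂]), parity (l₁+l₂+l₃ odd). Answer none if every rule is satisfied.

azimuthal sum: -2 + 2 + 0 = 0  ✓
3 ≤ 5 ≤ 7 (triangle on l)  ✓
L = 5 + 2 + 5 = 12 (even)  ✓

none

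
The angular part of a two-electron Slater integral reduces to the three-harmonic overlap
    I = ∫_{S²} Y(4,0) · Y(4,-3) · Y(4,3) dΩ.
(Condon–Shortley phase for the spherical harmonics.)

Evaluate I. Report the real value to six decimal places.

Rules hold: Σm=0, L=12 even, 0≤4≤8.
N = 9·9·9 = 729
Δ = 4!·4!·4!/13! = 1/450450
Racah Σ t=0..4: t=0:+1/13824 t=1:−1/216 t=2:+1/64 t=3:−1/216 t=4:+1/13824 = 5/768
⇒ 3j(4 4 4; 0 0 0)² = 18/1001, sgn +1
Racah Σ t=0..1: t=0:+1/3456 t=1:−1/864 = -1/1152
⇒ 3j(4 4 4; 0 -3 3)² = 7/286, sgn +1
4πI² = N·(3j₀)²·(3jₘ)² = 6561/20449
I = +1·√(0.320847/4π) = 0.15978796

0.159788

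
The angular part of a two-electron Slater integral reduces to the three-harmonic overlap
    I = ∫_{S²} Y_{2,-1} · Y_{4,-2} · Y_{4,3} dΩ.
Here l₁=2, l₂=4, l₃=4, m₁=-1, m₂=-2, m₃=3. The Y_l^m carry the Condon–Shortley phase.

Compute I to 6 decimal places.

-0.187702

Rules hold: Σm=0, L=10 even, 2≤4≤6.
N = 5·9·9 = 405
Δ = 2!·2!·6!/11! = 1/13860
Racah Σ t=0..2: t=0:+1/192 t=1:−1/36 t=2:+1/192 = -5/288
⇒ 3j(2 4 4; 0 0 0)² = 20/693, sgn -1
Racah Σ t=1..2: t=1:−1/240 t=2:+1/1440 = -1/288
⇒ 3j(2 4 4; -1 -2 3)² = 5/132, sgn +1
4πI² = N·(3j₀)²·(3jₘ)² = 375/847
I = -1·√(0.442739/4π) = -0.18770204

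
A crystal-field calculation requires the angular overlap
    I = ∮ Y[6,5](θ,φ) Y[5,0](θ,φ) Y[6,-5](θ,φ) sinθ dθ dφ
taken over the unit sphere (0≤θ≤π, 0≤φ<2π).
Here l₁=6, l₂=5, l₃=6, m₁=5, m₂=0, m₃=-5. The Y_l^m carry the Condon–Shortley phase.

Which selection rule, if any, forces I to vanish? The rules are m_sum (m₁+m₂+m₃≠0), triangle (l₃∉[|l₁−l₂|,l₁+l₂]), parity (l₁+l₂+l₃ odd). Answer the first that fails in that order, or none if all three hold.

azimuthal sum: 5 + 0 − 5 = 0  ✓
1 ≤ 6 ≤ 11 (triangle on l)  ✓
L = 6 + 5 + 6 = 17 (odd)  ✗

parity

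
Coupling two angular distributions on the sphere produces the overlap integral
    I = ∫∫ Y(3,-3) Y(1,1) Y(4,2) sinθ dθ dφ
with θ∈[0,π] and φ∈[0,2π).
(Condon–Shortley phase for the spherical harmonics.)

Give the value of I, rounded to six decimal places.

0.061558

m-sum 0 ✓  L=8 even ✓  2≤4≤4 ✓
Π(2lᵢ+1) = 7×3×9 = 189
triangle coeff Δ(3,1,4) = 1/252
Σ_t [0,0]: t=0:+1/36 = 1/36
(3j)²=4/63 [(3 1 4; 0 0 0)], sign=+1
Σ_t [0,0]: t=0:+1/1440 = 1/1440
(3j)²=1/252 [(3 1 4; -3 1 2)], sign=+1
⇒ 4πI² = 1/21
I = (+1)√(1/21/(4π)) = 0.06155813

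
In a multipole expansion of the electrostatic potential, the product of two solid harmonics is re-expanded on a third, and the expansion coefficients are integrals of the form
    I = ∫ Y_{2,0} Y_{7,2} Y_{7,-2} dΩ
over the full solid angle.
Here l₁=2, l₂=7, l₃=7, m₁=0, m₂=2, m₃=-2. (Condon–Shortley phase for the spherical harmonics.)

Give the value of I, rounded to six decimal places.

Checks pass: Σm=0; 16 even; l₃=7∈[5,9].
(2·2+1)(2·7+1)(2·7+1) = 1125
Δ: 2! 2! 12! / 17! → 1/185640
sum: t=0:+1/2419200 t=1:−1/518400 t=2:+1/2419200 = -1/907200
3j²(2 7 7; 0 0 0) = Δ·Π!·Σ² = 56/3315  (sign +1)
sum: t=0:+1/8709120 t=1:−1/967680 t=2:+1/2419200 = -11/21772800
3j²(2 7 7; 0 2 -2) = Δ·Π!·Σ² = 242/23205  (sign +1)
combine: 4πI² = 1125·56/3315·242/23205 = 9680/48841
take √, sign +1: I = 0.12558578

0.125586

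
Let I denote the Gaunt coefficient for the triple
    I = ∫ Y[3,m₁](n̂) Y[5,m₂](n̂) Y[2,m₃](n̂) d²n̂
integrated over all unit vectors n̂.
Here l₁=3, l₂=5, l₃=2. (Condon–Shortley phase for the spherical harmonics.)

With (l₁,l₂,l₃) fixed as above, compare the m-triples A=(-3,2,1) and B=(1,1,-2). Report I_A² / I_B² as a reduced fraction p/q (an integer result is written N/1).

Same 3,5,2: normalisation and zero-m 3j drop out of the ratio.
A: Δ: 6! 0! 4! / 11! → 1/2310; sum: t=6:+1/4320 = 1/4320; 3j²(3 5 2; -3 2 1) = Δ·Π!·Σ² = 1/330  (sign -1)
B: Δ: 6! 0! 4! / 11! → 1/2310; sum: t=2:+1/1152 = 1/1152; 3j²(3 5 2; 1 1 -2) = Δ·Π!·Σ² = 1/154  (sign +1)
I_A²/I_B² = (1/330)/(1/154) = 7/15

7/15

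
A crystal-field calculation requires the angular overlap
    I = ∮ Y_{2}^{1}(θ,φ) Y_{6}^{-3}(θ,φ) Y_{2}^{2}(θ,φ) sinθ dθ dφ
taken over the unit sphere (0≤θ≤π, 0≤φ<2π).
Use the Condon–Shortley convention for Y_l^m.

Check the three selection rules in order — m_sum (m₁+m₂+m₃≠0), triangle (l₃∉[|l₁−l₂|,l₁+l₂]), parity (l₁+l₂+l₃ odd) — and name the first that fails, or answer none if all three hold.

triangle

Σmᵢ = 0  ✓
l₃∈[|l₁−l₂|,l₁+l₂]=[4,8], have l₃=2  ✗
Σlᵢ = 10 ⇒ even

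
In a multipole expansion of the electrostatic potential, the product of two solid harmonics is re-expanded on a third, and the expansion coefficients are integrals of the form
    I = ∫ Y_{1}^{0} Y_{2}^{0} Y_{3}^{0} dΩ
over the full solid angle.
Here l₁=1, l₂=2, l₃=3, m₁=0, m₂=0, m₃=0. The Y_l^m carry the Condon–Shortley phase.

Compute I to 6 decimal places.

0.247767

m-sum 0 ✓  L=6 even ✓  1≤3≤3 ✓
Π(2lᵢ+1) = 3×5×7 = 105
triangle coeff Δ(1,2,3) = 1/105
Σ_t [0,0]: t=0:+1/4 = 1/4
(3j)²=3/35 [(1 2 3; 0 0 0)], sign=-1
(m-triple is (0,0,0) — same symbol as above.)
⇒ 4πI² = 27/35
I = (+1)√(27/35/(4π)) = 0.24776670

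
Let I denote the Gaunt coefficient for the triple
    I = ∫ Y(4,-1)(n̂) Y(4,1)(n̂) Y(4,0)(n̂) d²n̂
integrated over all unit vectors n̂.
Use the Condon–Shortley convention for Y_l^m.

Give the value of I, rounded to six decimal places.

-0.068481

Rules hold: Σm=0, L=12 even, 0≤4≤8.
N = 9·9·9 = 729
Δ = 4!·4!·4!/13! = 1/450450
Racah Σ t=0..4: t=0:+1/13824 t=1:−1/216 t=2:+1/64 t=3:−1/216 t=4:+1/13824 = 5/768
⇒ 3j(4 4 4; 0 0 0)² = 18/1001, sgn +1
Racah Σ t=1..4: t=1:−1/3456 t=2:+1/144 t=3:−1/96 t=4:+1/864 = -1/384
⇒ 3j(4 4 4; -1 1 0)² = 9/2002, sgn -1
4πI² = N·(3j₀)²·(3jₘ)² = 59049/1002001
I = -1·√(0.0589311/4π) = -0.06848055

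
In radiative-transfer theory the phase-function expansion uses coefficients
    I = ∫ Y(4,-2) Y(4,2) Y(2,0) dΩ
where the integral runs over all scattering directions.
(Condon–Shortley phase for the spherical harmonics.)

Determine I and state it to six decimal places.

0.065536

m-sum 0 ✓  L=10 even ✓  0≤2≤8 ✓
Π(2lᵢ+1) = 9×9×5 = 405
triangle coeff Δ(4,4,2) = 1/13860
Σ_t [2,4]: t=2:+1/192 t=3:−1/36 t=4:+1/192 = -5/288
(3j)²=20/693 [(4 4 2; 0 0 0)], sign=-1
Σ_t [4,6]: t=4:+1/192 t=5:−1/120 t=6:+1/2880 = -1/360
(3j)²=16/3465 [(4 4 2; -2 2 0)], sign=-1
⇒ 4πI² = 320/5929
I = (+1)√(320/5929/(4π)) = 0.06553591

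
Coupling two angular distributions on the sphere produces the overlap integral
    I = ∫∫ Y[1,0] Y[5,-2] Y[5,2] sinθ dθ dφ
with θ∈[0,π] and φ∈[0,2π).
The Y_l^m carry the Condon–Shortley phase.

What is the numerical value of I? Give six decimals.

0.000000

Σlᵢ=11 odd — θ-integrand is odd under cosθ→−cosθ; I=0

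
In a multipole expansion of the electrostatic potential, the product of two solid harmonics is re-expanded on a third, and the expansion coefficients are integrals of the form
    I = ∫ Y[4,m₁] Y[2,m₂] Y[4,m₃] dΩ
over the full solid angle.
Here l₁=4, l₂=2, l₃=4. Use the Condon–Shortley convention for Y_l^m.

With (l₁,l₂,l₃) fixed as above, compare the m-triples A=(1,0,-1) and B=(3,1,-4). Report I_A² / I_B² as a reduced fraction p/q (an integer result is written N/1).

289/588

Shared (l₁,l₂,l₃)=(4,2,4): N and (l;000)² cancel in I_A²/I_B².
A: Δ = 2!·6!·2!/11! = 1/13860; Racah Σ t=0..2: t=0:+1/144 t=1:−1/48 t=2:+1/480 = -17/1440; ⇒ 3j(4 2 4; 1 0 -1)² = 289/13860, sgn +1
B: Δ = 2!·6!·2!/11! = 1/13860; Racah Σ t=1..1: t=1:−1/1440 = -1/1440; ⇒ 3j(4 2 4; 3 1 -4)² = 7/165, sgn -1
I_A²/I_B² = (289/13860)/(7/165) = 289/588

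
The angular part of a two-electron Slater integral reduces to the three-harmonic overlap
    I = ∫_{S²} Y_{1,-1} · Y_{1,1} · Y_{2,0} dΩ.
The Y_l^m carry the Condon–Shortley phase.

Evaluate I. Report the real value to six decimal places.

0.126157

Checks pass: Σm=0; 4 even; l₃=2∈[0,2].
(2·1+1)(2·1+1)(2·2+1) = 45
Δ: 0! 2! 2! / 5! → 1/30
sum: t=0:+1/1 = 1/1
3j²(1 1 2; 0 0 0) = Δ·Π!·Σ² = 2/15  (sign +1)
sum: t=0:+1/4 = 1/4
3j²(1 1 2; -1 1 0) = Δ·Π!·Σ² = 1/30  (sign +1)
combine: 4πI² = 45·2/15·1/30 = 1/5
take √, sign +1: I = 0.12615663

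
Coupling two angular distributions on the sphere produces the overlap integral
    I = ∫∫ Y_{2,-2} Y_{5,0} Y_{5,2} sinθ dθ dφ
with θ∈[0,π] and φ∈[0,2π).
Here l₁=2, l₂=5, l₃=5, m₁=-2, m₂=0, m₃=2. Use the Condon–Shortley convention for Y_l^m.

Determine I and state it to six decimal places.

m-sum 0 ✓  L=12 even ✓  3≤5≤7 ✓
Π(2lᵢ+1) = 5×11×11 = 605
triangle coeff Δ(2,5,5) = 1/38610
Σ_t [0,2]: t=0:+1/2880 t=1:−1/576 t=2:+1/2880 = -1/960
(3j)²=10/429 [(2 5 5; 0 0 0)], sign=+1
Σ_t [2,2]: t=2:+1/2880 = 1/2880
(3j)²=14/429 [(2 5 5; -2 0 2)], sign=-1
⇒ 4πI² = 700/1521
I = (-1)√(700/1521/(4π)) = -0.19137248

-0.191372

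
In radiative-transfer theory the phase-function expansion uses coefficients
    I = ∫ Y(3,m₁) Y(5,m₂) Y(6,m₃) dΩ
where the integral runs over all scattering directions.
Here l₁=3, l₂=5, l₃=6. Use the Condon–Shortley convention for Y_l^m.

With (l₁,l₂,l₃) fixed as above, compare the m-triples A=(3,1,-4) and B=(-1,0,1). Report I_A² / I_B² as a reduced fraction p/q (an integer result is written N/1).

6/1

Shared (l₁,l₂,l₃)=(3,5,6): N and (l;000)² cancel in I_A²/I_B².
A: Δ = 2!·4!·8!/15! = 1/675675; Racah Σ t=0..0: t=0:+1/69120 = 1/69120; ⇒ 3j(3 5 6; 3 1 -4)² = 4/143, sgn +1
B: Δ = 2!·4!·8!/15! = 1/675675; Racah Σ t=0..2: t=0:+1/34560 t=1:−1/3456 t=2:+1/5760 = -1/11520; ⇒ 3j(3 5 6; -1 0 1)² = 2/429, sgn +1
I_A²/I_B² = (4/143)/(2/429) = 6/1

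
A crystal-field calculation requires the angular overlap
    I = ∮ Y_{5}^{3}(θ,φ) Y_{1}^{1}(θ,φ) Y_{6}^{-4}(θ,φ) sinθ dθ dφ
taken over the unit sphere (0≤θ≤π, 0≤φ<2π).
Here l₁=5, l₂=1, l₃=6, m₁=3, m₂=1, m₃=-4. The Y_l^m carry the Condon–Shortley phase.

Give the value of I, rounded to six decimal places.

Rules hold: Σm=0, L=12 even, 4≤6≤6.
N = 11·3·13 = 429
Δ = 0!·10!·2!/13! = 1/858
Racah Σ t=0..0: t=0:+1/14400 = 1/14400
⇒ 3j(5 1 6; 0 0 0)² = 6/143, sgn +1
Racah Σ t=0..0: t=0:+1/161280 = 1/161280
⇒ 3j(5 1 6; 3 1 -4)² = 15/286, sgn +1
4πI² = N·(3j₀)²·(3jₘ)² = 135/143
I = +1·√(0.944056/4π) = 0.27409047

0.274090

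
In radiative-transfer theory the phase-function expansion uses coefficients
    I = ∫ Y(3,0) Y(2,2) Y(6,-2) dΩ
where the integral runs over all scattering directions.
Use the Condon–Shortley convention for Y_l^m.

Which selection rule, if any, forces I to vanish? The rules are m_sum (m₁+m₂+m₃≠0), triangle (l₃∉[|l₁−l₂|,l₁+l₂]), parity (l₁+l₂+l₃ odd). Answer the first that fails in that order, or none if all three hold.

triangle

Σmᵢ = 0  ✓
l₃∈[|l₁−l₂|,l₁+l₂]=[1,5], have l₃=6  ✗
Σlᵢ = 11 ⇒ odd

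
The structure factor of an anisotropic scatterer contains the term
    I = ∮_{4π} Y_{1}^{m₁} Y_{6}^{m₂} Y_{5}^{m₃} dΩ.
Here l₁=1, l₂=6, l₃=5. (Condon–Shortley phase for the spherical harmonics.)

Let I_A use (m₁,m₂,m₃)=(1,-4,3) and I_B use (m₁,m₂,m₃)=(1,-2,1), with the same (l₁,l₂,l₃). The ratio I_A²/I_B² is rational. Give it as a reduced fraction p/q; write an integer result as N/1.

45/28

Same 1,6,5: normalisation and zero-m 3j drop out of the ratio.
A: Δ: 2! 0! 10! / 13! → 1/858; sum: t=0:+1/161280 = 1/161280; 3j²(1 6 5; 1 -4 3) = Δ·Π!·Σ² = 15/286  (sign +1)
B: Δ: 2! 0! 10! / 13! → 1/858; sum: t=0:+1/34560 = 1/34560; 3j²(1 6 5; 1 -2 1) = Δ·Π!·Σ² = 14/429  (sign +1)
I_A²/I_B² = (15/286)/(14/429) = 45/28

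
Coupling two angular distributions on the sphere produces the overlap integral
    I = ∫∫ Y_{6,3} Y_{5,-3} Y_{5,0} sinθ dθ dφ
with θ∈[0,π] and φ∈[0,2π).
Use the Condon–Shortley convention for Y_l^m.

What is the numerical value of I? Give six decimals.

0.132857

Rules hold: Σm=0, L=16 even, 1≤5≤11.
N = 13·11·11 = 1573
Δ = 6!·6!·4!/17! = 1/28588560
Racah Σ t=1..5: t=1:−1/345600 t=2:+1/13824 t=3:−1/5184 t=4:+1/13824 t=5:−1/345600 = -7/129600
⇒ 3j(6 5 5; 0 0 0)² = 80/7293, sgn +1
Racah Σ t=0..2: t=0:+1/103680 t=1:−1/34560 t=2:+1/138240 = -1/82944
⇒ 3j(6 5 5; 3 -3 0)² = 125/9724, sgn +1
4πI² = N·(3j₀)²·(3jₘ)² = 2500/11271
I = +1·√(0.221808/4π) = 0.13285682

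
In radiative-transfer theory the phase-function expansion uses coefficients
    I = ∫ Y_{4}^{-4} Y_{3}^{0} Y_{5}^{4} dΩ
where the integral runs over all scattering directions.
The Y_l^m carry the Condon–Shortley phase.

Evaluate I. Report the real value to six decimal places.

Rules hold: Σm=0, L=12 even, 1≤5≤7.
N = 9·7·11 = 693
Δ = 2!·6!·4!/13! = 1/180180
Racah Σ t=0..2: t=0:+1/576 t=1:−1/144 t=2:+1/576 = -1/288
⇒ 3j(4 3 5; 0 0 0)² = 20/1001, sgn +1
Racah Σ t=2..2: t=2:+1/8640 = 1/8640
⇒ 3j(4 3 5; -4 0 4)² = 28/715, sgn -1
4πI² = N·(3j₀)²·(3jₘ)² = 1008/1859
I = -1·√(0.542227/4π) = -0.20772350

-0.207724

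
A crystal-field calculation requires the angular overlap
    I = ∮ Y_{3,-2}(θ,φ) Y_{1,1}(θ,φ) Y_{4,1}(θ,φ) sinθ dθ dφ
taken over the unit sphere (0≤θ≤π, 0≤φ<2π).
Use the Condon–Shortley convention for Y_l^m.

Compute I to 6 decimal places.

-0.106622

m-sum 0 ✓  L=8 even ✓  2≤4≤4 ✓
Π(2lᵢ+1) = 7×3×9 = 189
triangle coeff Δ(3,1,4) = 1/252
Σ_t [0,0]: t=0:+1/36 = 1/36
(3j)²=4/63 [(3 1 4; 0 0 0)], sign=+1
Σ_t [0,0]: t=0:+1/240 = 1/240
(3j)²=1/84 [(3 1 4; -2 1 1)], sign=-1
⇒ 4πI² = 1/7
I = (-1)√(1/7/(4π)) = -0.10662181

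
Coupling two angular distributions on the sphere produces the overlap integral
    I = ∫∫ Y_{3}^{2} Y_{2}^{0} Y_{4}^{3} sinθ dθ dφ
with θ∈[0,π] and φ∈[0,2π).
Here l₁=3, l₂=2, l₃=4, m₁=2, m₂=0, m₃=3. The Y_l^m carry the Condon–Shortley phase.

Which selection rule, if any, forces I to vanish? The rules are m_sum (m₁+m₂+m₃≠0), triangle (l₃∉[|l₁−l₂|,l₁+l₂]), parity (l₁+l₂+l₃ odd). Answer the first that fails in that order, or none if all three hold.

m_sum

Σmᵢ = 5  ✗
l₃∈[|l₁−l₂|,l₁+l₂]=[1,5], have l₃=4
Σlᵢ = 9 ⇒ odd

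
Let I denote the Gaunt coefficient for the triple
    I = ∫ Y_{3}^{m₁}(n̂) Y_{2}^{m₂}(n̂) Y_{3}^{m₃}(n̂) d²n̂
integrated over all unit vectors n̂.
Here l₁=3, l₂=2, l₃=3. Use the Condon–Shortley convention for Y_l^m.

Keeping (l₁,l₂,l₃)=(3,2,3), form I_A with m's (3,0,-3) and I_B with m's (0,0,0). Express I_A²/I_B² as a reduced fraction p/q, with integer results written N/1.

Shared (l₁,l₂,l₃)=(3,2,3): N and (l;000)² cancel in I_A²/I_B².
A: Δ = 2!·4!·2!/9! = 1/3780; Racah Σ t=0..0: t=0:+1/96 = 1/96; ⇒ 3j(3 2 3; 3 0 -3)² = 5/84, sgn +1
B: Δ = 2!·4!·2!/9! = 1/3780; Racah Σ t=0..2: t=0:+1/24 t=1:−1/4 t=2:+1/24 = -1/6; ⇒ 3j(3 2 3; 0 0 0)² = 4/105, sgn +1
I_A²/I_B² = (5/84)/(4/105) = 25/16

25/16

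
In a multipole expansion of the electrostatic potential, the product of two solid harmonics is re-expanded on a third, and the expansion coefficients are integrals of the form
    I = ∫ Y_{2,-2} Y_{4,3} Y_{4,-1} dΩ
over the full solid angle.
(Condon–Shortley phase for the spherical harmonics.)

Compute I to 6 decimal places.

Checks pass: Σm=0; 10 even; l₃=4∈[2,6].
(2·2+1)(2·4+1)(2·4+1) = 405
Δ: 2! 2! 6! / 11! → 1/13860
sum: t=0:+1/192 t=1:−1/36 t=2:+1/192 = -5/288
3j²(2 4 4; 0 0 0) = Δ·Π!·Σ² = 20/693  (sign -1)
sum: t=2:+1/480 = 1/480
3j²(2 4 4; -2 3 -1) = Δ·Π!·Σ² = 3/110  (sign -1)
combine: 4πI² = 405·20/693·3/110 = 270/847
take √, sign +1: I = 0.15927046

0.159270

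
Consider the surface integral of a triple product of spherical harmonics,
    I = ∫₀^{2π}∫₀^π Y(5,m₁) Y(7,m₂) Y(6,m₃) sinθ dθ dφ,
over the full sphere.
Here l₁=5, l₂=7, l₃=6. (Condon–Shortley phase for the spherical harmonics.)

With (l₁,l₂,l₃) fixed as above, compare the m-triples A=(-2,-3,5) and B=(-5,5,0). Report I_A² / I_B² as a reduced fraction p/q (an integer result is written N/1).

Shared (l₁,l₂,l₃)=(5,7,6): N and (l;000)² cancel in I_A²/I_B².
A: Δ = 6!·4!·8!/19! = 1/174594420; Racah Σ t=3..4: t=3:−1/4354560 t=4:+1/11612160 = -1/6967296; ⇒ 3j(5 7 6; -2 -3 5)² = 625/50388, sgn +1
B: Δ = 6!·4!·8!/19! = 1/174594420; Racah Σ t=6..6: t=6:+1/24883200 = 1/24883200; ⇒ 3j(5 7 6; -5 5 0)² = 70/4199, sgn +1
I_A²/I_B² = (625/50388)/(70/4199) = 125/168

125/168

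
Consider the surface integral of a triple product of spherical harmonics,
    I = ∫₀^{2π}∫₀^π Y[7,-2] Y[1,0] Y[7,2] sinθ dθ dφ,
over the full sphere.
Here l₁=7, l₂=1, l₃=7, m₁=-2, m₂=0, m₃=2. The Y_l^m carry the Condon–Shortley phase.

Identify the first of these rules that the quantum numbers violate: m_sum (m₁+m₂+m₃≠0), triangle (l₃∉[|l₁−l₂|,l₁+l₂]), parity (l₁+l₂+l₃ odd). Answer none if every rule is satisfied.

azimuthal sum: -2 + 0 + 2 = 0  ✓
6 ≤ 7 ≤ 8 (triangle on l)  ✓
L = 7 + 1 + 7 = 15 (odd)  ✗

parity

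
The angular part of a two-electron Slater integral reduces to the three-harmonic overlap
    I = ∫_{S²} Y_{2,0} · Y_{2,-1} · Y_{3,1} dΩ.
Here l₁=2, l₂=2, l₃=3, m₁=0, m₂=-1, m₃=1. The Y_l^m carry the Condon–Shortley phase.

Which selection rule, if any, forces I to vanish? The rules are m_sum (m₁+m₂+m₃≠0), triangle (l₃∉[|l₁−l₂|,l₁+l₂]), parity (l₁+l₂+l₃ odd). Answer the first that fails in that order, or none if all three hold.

parity

Σmᵢ = 0  ✓
l₃∈[|l₁−l₂|,l₁+l₂]=[0,4], have l₃=3  ✓
Σlᵢ = 7 ⇒ odd  ✗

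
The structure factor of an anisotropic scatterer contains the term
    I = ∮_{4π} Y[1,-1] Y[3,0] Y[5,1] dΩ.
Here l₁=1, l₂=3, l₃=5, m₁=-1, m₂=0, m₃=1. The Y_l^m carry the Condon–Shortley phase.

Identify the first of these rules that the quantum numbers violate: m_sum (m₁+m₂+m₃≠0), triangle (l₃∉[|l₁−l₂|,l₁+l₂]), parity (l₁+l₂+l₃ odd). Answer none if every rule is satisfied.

triangle

Σmᵢ = 0  ✓
l₃∈[|l₁−l₂|,l₁+l₂]=[2,4], have l₃=5  ✗
Σlᵢ = 9 ⇒ odd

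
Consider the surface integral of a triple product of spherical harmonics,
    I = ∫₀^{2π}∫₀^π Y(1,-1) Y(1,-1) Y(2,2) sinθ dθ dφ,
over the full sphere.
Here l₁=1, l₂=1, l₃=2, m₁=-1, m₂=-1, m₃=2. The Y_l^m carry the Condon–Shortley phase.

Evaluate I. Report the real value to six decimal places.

Checks pass: Σm=0; 4 even; l₃=2∈[0,2].
(2·1+1)(2·1+1)(2·2+1) = 45
Δ: 0! 2! 2! / 5! → 1/30
sum: t=0:+1/1 = 1/1
3j²(1 1 2; 0 0 0) = Δ·Π!·Σ² = 2/15  (sign +1)
sum: t=0:+1/4 = 1/4
3j²(1 1 2; -1 -1 2) = Δ·Π!·Σ² = 1/5  (sign +1)
combine: 4πI² = 45·2/15·1/5 = 6/5
take √, sign +1: I = 0.30901936

0.309019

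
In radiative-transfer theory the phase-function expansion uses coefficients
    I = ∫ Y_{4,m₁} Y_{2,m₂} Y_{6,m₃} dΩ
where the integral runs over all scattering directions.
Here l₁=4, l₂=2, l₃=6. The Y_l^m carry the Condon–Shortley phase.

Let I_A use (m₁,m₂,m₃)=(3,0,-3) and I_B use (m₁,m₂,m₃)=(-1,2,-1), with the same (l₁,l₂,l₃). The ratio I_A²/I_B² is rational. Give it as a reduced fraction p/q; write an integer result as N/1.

Same 4,2,6: normalisation and zero-m 3j drop out of the ratio.
A: Δ: 0! 8! 4! / 13! → 1/6435; sum: t=0:+1/20160 = 1/20160; 3j²(4 2 6; 3 0 -3) = Δ·Π!·Σ² = 12/715  (sign -1)
B: Δ: 0! 8! 4! / 13! → 1/6435; sum: t=0:+1/17280 = 1/17280; 3j²(4 2 6; -1 2 -1) = Δ·Π!·Σ² = 7/1287  (sign -1)
I_A²/I_B² = (12/715)/(7/1287) = 108/35

108/35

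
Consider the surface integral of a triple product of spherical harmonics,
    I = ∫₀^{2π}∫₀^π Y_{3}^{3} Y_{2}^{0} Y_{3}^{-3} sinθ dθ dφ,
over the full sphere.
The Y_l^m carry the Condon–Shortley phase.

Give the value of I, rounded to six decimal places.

0.210261

Checks pass: Σm=0; 8 even; l₃=3∈[1,5].
(2·3+1)(2·2+1)(2·3+1) = 245
Δ: 2! 4! 2! / 9! → 1/3780
sum: t=0:+1/24 t=1:−1/4 t=2:+1/24 = -1/6
3j²(3 2 3; 0 0 0) = Δ·Π!·Σ² = 4/105  (sign +1)
sum: t=0:+1/96 = 1/96
3j²(3 2 3; 3 0 -3) = Δ·Π!·Σ² = 5/84  (sign +1)
combine: 4πI² = 245·4/105·5/84 = 5/9
take √, sign +1: I = 0.21026104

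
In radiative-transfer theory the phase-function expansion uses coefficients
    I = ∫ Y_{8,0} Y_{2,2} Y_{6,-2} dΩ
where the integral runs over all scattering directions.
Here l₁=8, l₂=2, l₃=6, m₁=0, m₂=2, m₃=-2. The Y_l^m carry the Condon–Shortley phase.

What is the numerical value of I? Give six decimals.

0.071001

m-sum 0 ✓  L=16 even ✓  6≤6≤10 ✓
Π(2lᵢ+1) = 17×5×13 = 1105
triangle coeff Δ(8,2,6) = 1/30940
Σ_t [2,2]: t=2:+1/2073600 = 1/2073600
(3j)²=28/1105 [(8 2 6; 0 0 0)], sign=+1
Σ_t [4,4]: t=4:+1/23224320 = 1/23224320
(3j)²=1/442 [(8 2 6; 0 2 -2)], sign=+1
⇒ 4πI² = 14/221
I = (+1)√(14/221/(4π)) = 0.07100075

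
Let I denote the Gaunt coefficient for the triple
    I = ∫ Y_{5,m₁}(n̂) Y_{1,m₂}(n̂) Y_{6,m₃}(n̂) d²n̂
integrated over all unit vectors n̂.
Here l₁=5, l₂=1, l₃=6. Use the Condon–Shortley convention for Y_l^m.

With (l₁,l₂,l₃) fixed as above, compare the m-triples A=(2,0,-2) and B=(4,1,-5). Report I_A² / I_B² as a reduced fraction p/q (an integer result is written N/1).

32/55

Same 5,1,6: normalisation and zero-m 3j drop out of the ratio.
A: Δ: 0! 10! 2! / 13! → 1/858; sum: t=0:+1/30240 = 1/30240; 3j²(5 1 6; 2 0 -2) = Δ·Π!·Σ² = 16/429  (sign +1)
B: Δ: 0! 10! 2! / 13! → 1/858; sum: t=0:+1/725760 = 1/725760; 3j²(5 1 6; 4 1 -5) = Δ·Π!·Σ² = 5/78  (sign -1)
I_A²/I_B² = (16/429)/(5/78) = 32/55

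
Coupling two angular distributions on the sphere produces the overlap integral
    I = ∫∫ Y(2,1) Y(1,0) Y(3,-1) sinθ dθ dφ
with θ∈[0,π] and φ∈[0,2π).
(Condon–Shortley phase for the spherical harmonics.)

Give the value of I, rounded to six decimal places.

m-sum 0 ✓  L=6 even ✓  1≤3≤3 ✓
Π(2lᵢ+1) = 5×3×7 = 105
triangle coeff Δ(2,1,3) = 1/105
Σ_t [0,0]: t=0:+1/4 = 1/4
(3j)²=3/35 [(2 1 3; 0 0 0)], sign=-1
Σ_t [0,0]: t=0:+1/6 = 1/6
(3j)²=8/105 [(2 1 3; 1 0 -1)], sign=+1
⇒ 4πI² = 24/35
I = (-1)√(24/35/(4π)) = -0.23359668

-0.233597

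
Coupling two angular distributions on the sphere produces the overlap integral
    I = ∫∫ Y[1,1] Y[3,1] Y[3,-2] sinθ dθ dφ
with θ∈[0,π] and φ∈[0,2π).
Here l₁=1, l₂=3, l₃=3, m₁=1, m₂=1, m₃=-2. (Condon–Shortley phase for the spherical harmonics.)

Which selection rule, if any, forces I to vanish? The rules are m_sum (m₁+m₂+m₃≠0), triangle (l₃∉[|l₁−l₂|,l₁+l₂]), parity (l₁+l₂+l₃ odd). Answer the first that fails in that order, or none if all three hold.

Σmᵢ = 0  ✓
l₃∈[|l₁−l₂|,l₁+l₂]=[2,4], have l₃=3  ✓
Σlᵢ = 7 ⇒ odd  ✗

parity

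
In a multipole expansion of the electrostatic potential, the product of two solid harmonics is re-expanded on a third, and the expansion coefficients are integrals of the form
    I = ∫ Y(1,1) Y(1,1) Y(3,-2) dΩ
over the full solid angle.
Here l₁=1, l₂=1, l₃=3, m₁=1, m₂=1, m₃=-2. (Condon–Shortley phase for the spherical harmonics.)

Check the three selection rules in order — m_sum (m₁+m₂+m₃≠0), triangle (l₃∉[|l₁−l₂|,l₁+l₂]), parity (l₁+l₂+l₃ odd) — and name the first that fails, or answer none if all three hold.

azimuthal sum: 1 + 1 − 2 = 0  ✓
0 ≤ 3 ≤ 2 (triangle on l)  ✗
L = 1 + 1 + 3 = 5 (odd)

triangle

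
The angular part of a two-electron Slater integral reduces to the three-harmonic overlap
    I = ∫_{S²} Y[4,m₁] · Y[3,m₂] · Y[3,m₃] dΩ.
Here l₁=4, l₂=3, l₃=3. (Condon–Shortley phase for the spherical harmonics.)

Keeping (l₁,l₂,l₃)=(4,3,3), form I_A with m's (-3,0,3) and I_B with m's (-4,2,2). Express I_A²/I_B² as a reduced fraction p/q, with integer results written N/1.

Shared (l₁,l₂,l₃)=(4,3,3): N and (l;000)² cancel in I_A²/I_B².
A: Δ = 4!·4!·2!/11! = 1/34650; Racah Σ t=3..3: t=3:−1/288 = -1/288; ⇒ 3j(4 3 3; -3 0 3)² = 1/22, sgn -1
B: Δ = 4!·4!·2!/11! = 1/34650; Racah Σ t=4..4: t=4:+1/576 = 1/576; ⇒ 3j(4 3 3; -4 2 2)² = 5/99, sgn -1
I_A²/I_B² = (1/22)/(5/99) = 9/10

9/10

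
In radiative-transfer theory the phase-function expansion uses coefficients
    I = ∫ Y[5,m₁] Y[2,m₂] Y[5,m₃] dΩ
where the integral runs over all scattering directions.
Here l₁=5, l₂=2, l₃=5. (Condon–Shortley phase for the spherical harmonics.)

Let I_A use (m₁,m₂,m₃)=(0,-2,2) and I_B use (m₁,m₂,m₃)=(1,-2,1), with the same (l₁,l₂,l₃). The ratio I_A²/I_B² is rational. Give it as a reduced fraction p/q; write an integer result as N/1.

Same 5,2,5: normalisation and zero-m 3j drop out of the ratio.
A: Δ: 2! 8! 2! / 13! → 1/38610; sum: t=0:+1/2880 = 1/2880; 3j²(5 2 5; 0 -2 2) = Δ·Π!·Σ² = 14/429  (sign -1)
B: Δ: 2! 8! 2! / 13! → 1/38610; sum: t=0:+1/2304 = 1/2304; 3j²(5 2 5; 1 -2 1) = Δ·Π!·Σ² = 5/143  (sign +1)
I_A²/I_B² = (14/429)/(5/143) = 14/15

14/15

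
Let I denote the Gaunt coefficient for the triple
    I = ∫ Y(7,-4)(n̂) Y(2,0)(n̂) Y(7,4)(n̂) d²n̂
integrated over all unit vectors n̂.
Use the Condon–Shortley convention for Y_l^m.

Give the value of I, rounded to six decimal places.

m-sum 0 ✓  L=16 even ✓  5≤7≤9 ✓
Π(2lᵢ+1) = 15×5×15 = 1125
triangle coeff Δ(7,2,7) = 1/185640
Σ_t [0,2]: t=0:+1/2419200 t=1:−1/518400 t=2:+1/2419200 = -1/907200
(3j)²=56/3315 [(7 2 7; 0 0 0)], sign=+1
Σ_t [0,2]: t=0:+1/159667200 t=1:−1/7257600 t=2:+1/8709120 = -1/59875200
(3j)²=8/23205 [(7 2 7; -4 0 4)], sign=+1
⇒ 4πI² = 320/48841
I = (+1)√(320/48841/(4π)) = 0.02283378

0.022834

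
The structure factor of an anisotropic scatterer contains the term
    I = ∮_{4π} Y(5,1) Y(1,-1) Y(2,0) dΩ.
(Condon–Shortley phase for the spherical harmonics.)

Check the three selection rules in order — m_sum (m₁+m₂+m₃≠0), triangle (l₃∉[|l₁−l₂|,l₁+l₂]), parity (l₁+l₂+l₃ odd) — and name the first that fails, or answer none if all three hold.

azimuthal sum: 1 − 1 + 0 = 0  ✓
4 ≤ 2 ≤ 6 (triangle on l)  ✗
L = 5 + 1 + 2 = 8 (even)

triangle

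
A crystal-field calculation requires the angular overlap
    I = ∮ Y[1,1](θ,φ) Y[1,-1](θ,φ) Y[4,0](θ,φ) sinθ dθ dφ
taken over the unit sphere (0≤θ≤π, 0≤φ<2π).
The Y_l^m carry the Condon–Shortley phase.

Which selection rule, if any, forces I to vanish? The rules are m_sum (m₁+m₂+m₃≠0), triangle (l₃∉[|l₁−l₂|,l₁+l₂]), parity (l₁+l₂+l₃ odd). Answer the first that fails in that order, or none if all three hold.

triangle

Σmᵢ = 0  ✓
l₃∈[|l₁−l₂|,l₁+l₂]=[0,2], have l₃=4  ✗
Σlᵢ = 6 ⇒ even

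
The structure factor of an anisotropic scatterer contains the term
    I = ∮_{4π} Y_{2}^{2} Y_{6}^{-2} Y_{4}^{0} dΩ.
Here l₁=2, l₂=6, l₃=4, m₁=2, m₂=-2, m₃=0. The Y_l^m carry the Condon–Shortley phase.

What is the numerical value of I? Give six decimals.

Checks pass: Σm=0; 12 even; l₃=4∈[4,8].
(2·2+1)(2·6+1)(2·4+1) = 585
Δ: 4! 0! 8! / 13! → 1/6435
sum: t=2:+1/2304 = 1/2304
3j²(2 6 4; 0 0 0) = Δ·Π!·Σ² = 5/143  (sign +1)
sum: t=0:+1/13824 = 1/13824
3j²(2 6 4; 2 -2 0) = Δ·Π!·Σ² = 14/1287  (sign +1)
combine: 4πI² = 585·5/143·14/1287 = 350/1573
take √, sign +1: I = 0.13306527

0.133065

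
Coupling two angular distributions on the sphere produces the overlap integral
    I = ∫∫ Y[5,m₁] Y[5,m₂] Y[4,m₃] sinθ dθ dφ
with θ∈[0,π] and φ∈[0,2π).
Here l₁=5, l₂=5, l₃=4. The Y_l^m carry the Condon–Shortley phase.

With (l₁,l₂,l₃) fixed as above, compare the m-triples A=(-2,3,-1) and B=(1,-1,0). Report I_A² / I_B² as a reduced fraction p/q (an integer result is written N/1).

15/8

Same 5,5,4: normalisation and zero-m 3j drop out of the ratio.
A: Δ: 6! 4! 4! / 15! → 1/3153150; sum: t=4:+1/6912 t=5:−1/2880 t=6:+1/17280 = -1/6912; 3j²(5 5 4; -2 3 -1) = Δ·Π!·Σ² = 5/429  (sign +1)
B: Δ: 6! 4! 4! / 15! → 1/3153150; sum: t=0:+1/414720 t=1:−1/4320 t=2:+1/768 t=3:−1/1296 t=4:+1/27648 = 7/20736; 3j²(5 5 4; 1 -1 0) = Δ·Π!·Σ² = 8/1287  (sign +1)
I_A²/I_B² = (5/429)/(8/1287) = 15/8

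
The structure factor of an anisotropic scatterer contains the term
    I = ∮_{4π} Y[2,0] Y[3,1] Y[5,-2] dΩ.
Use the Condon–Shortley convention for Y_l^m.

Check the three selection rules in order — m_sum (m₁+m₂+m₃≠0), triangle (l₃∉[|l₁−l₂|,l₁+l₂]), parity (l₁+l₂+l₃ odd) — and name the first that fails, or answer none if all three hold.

azimuthal sum: 0 + 1 − 2 = -1  ✗
1 ≤ 5 ≤ 5 (triangle on l)
L = 2 + 3 + 5 = 10 (even)

m_sum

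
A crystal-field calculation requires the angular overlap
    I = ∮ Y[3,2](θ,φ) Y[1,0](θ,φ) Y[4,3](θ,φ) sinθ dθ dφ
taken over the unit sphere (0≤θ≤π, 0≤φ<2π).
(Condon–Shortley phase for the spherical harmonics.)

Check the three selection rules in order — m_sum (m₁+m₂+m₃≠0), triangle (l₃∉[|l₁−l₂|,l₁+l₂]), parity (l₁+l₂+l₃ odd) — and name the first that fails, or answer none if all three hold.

Σmᵢ = 5  ✗
l₃∈[|l₁−l₂|,l₁+l₂]=[2,4], have l₃=4
Σlᵢ = 8 ⇒ even

m_sum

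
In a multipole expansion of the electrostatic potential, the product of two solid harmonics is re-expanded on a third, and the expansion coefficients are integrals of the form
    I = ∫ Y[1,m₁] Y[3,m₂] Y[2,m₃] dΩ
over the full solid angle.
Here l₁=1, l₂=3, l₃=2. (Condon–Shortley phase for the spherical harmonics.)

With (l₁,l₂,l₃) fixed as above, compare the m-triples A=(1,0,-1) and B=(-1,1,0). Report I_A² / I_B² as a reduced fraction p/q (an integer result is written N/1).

l's match ⇒ only the (l;m) 3-j factors differ between A and B.
A: triangle coeff Δ(1,3,2) = 1/105; Σ_t [0,0]: t=0:+1/12 = 1/12; (3j)²=1/35 [(1 3 2; 1 0 -1)], sign=-1
B: triangle coeff Δ(1,3,2) = 1/105; Σ_t [2,2]: t=2:+1/8 = 1/8; (3j)²=2/35 [(1 3 2; -1 1 0)], sign=+1
I_A²/I_B² = (1/35)/(2/35) = 1/2

1/2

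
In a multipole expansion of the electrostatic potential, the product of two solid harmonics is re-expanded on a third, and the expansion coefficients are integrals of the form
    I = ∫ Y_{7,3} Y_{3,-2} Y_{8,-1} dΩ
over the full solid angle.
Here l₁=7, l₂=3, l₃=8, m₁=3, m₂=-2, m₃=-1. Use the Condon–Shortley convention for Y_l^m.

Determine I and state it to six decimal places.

Checks pass: Σm=0; 18 even; l₃=8∈[4,10].
(2·7+1)(2·3+1)(2·8+1) = 1785
Δ: 2! 12! 4! / 19! → 1/5290740
sum: t=0:+1/7257600 t=1:−1/2073600 t=2:+1/7257600 = -1/4838400
3j²(7 3 8; 0 0 0) = Δ·Π!·Σ² = 252/20995  (sign -1)
sum: t=0:+1/11612160 t=1:−1/52254720 = 1/14929920
3j²(7 3 8; 3 -2 -1) = Δ·Π!·Σ² = 1225/75582  (sign -1)
combine: 4πI² = 1785·252/20995·1225/75582 = 360150/1037153
take √, sign +1: I = 0.16623228

0.166232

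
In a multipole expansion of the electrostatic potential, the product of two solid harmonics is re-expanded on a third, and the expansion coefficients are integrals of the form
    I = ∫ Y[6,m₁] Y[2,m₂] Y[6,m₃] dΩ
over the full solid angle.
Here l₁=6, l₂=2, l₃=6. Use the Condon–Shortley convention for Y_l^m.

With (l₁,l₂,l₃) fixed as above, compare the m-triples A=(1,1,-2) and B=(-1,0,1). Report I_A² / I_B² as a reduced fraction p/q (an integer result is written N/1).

60/169

l's match ⇒ only the (l;m) 3-j factors differ between A and B.
A: triangle coeff Δ(6,2,6) = 1/90090; Σ_t [1,2]: t=1:−1/34560 t=2:+1/60480 = -1/80640; (3j)²=6/1001 [(6 2 6; 1 1 -2)], sign=-1
B: triangle coeff Δ(6,2,6) = 1/90090; Σ_t [0,2]: t=0:+1/120960 t=1:−1/17280 t=2:+1/57600 = -13/403200; (3j)²=13/770 [(6 2 6; -1 0 1)], sign=+1
I_A²/I_B² = (6/1001)/(13/770) = 60/169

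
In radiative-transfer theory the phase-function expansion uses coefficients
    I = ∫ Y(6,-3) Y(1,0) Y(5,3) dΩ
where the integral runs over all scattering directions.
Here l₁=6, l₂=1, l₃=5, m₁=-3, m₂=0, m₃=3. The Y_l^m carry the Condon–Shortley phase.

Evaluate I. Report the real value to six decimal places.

Checks pass: Σm=0; 12 even; l₃=5∈[5,7].
(2·6+1)(2·1+1)(2·5+1) = 429
Δ: 2! 10! 0! / 13! → 1/858
sum: t=1:−1/14400 = -1/14400
3j²(6 1 5; 0 0 0) = Δ·Π!·Σ² = 6/143  (sign +1)
sum: t=1:−1/80640 = -1/80640
3j²(6 1 5; -3 0 3) = Δ·Π!·Σ² = 9/286  (sign -1)
combine: 4πI² = 429·6/143·9/286 = 81/143
take √, sign -1: I = -0.21230956

-0.212310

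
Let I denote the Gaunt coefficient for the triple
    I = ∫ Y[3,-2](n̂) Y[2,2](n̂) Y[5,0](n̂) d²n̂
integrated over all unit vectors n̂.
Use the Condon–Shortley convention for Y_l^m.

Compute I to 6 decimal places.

Checks pass: Σm=0; 10 even; l₃=5∈[1,5].
(2·3+1)(2·2+1)(2·5+1) = 385
Δ: 0! 6! 4! / 11! → 1/2310
sum: t=0:+1/144 = 1/144
3j²(3 2 5; 0 0 0) = Δ·Π!·Σ² = 10/231  (sign -1)
sum: t=0:+1/2880 = 1/2880
3j²(3 2 5; -2 2 0) = Δ·Π!·Σ² = 1/462  (sign -1)
combine: 4πI² = 385·10/231·1/462 = 25/693
take √, sign +1: I = 0.05357948

0.053579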